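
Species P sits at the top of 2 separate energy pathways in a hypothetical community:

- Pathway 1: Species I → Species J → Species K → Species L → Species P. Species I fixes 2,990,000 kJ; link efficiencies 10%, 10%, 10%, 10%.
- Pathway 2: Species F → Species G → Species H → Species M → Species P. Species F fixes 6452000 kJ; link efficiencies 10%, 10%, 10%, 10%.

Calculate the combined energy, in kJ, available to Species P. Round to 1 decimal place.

944.2 kJ

Pathway 1: 2990000 × 0.1 × 0.1 × 0.1 × 0.1 = 299 kJ
Pathway 2: 6452000 × 0.1 × 0.1 × 0.1 × 0.1 = 645.2 kJ
Total at Species P: 299 + 645.2 = 944.2 kJ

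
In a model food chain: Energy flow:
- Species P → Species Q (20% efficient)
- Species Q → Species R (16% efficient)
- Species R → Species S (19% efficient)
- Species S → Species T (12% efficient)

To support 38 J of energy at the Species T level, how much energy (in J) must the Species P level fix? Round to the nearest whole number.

Cumulative transfer efficiency: 0.2 × 0.16 × 0.19 × 0.12 = 0.0007296
Species P energy = 38 / 0.0007296 = 52083 J

52083 J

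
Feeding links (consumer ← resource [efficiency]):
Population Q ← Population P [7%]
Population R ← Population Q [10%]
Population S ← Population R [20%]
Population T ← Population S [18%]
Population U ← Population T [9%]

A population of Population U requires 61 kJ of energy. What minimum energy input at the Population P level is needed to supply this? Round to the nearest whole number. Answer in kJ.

2689594 kJ

Cumulative transfer efficiency: 0.07 × 0.1 × 0.2 × 0.18 × 0.09 = 0.00002268
Population P energy = 61 / 0.00002268 = 2689594 kJ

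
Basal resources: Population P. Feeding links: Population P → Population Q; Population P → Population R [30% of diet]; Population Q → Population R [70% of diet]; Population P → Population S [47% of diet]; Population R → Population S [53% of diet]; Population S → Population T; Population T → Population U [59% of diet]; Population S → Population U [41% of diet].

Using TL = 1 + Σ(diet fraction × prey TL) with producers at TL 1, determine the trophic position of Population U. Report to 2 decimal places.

4.49

Population Q: 1 + 1 = 2
Population R: 1 + (0.3×1 + 0.7×2) = 2.7
Population S: 1 + (0.47×1 + 0.53×2.7) = 2.901
Population T: 1 + 2.901 = 3.901
Population U: 1 + (0.59×3.901 + 0.41×2.901) = 4.491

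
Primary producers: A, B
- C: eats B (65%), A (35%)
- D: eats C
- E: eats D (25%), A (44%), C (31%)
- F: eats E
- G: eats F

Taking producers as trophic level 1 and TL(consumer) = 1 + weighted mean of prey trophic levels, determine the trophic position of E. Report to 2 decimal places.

C: 1 + (0.65×1 + 0.35×1) = 2
D: 1 + 2 = 3
E: 1 + (0.25×3 + 0.44×1 + 0.31×2) = 2.81
F: 1 + 2.81 = 3.81
G: 1 + 3.81 = 4.81

2.81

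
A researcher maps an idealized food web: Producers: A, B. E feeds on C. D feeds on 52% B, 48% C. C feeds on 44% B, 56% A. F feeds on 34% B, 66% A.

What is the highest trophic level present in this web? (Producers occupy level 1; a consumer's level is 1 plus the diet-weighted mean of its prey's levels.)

C: 1 + (0.44×1 + 0.56×1) = 2
D: 1 + (0.52×1 + 0.48×2) = 2.48
E: 1 + 2 = 3
F: 1 + (0.34×1 + 0.66×1) = 2

3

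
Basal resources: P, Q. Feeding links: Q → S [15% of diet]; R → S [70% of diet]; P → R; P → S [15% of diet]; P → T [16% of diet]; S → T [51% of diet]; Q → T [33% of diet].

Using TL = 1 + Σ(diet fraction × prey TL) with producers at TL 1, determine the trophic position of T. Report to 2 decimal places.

R: 1 + 1 = 2
S: 1 + (0.15×1 + 0.7×2 + 0.15×1) = 2.7
T: 1 + (0.33×1 + 0.51×2.7 + 0.16×1) = 2.867

2.87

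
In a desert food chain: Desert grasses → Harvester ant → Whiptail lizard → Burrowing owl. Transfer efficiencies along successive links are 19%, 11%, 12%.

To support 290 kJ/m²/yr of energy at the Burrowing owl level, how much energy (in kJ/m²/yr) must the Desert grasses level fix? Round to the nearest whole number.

115630 kJ/m²/yr

Cumulative transfer efficiency: 0.19 × 0.11 × 0.12 = 0.002508
Desert grasses energy = 290 / 0.002508 = 115630 kJ/m²/yr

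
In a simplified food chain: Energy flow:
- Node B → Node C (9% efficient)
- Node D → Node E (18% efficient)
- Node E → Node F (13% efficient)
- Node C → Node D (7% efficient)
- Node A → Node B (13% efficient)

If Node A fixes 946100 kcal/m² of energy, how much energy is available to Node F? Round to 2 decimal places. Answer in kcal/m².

Node B: 946100 × 0.13 = 122993 kcal/m²
Node C: 122993 × 0.09 = 11069.37 kcal/m²
Node D: 11069.37 × 0.07 = 774.8559 kcal/m²
Node E: 774.8559 × 0.18 = 139.474062 kcal/m²
Node F: 139.474062 × 0.13 = 18.13162806 kcal/m²

18.13 kcal/m²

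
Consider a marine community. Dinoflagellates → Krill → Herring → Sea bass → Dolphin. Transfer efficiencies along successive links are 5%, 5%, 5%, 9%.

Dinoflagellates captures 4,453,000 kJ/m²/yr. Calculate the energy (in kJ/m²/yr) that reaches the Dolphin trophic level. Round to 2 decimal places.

50.10 kJ/m²/yr

Krill: 4453000 × 0.05 = 222650 kJ/m²/yr
Herring: 222650 × 0.05 = 11132.5 kJ/m²/yr
Sea bass: 11132.5 × 0.05 = 556.625 kJ/m²/yr
Dolphin: 556.625 × 0.09 = 50.09625 kJ/m²/yr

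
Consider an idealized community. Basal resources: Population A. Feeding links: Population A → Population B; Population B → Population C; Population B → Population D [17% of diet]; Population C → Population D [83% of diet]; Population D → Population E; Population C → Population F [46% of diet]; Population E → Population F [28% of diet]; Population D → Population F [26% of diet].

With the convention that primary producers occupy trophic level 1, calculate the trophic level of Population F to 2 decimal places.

4.73

Population B: 1 + 1 = 2
Population C: 1 + 2 = 3
Population D: 1 + (0.17×2 + 0.83×3) = 3.83
Population E: 1 + 3.83 = 4.83
Population F: 1 + (0.46×3 + 0.28×4.83 + 0.26×3.83) = 4.7282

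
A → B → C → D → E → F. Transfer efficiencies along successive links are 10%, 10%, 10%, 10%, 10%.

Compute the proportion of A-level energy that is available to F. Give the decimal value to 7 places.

Product of link efficiencies: 0.1 × 0.1 × 0.1 × 0.1 × 0.1 = 0.00001

0.0000100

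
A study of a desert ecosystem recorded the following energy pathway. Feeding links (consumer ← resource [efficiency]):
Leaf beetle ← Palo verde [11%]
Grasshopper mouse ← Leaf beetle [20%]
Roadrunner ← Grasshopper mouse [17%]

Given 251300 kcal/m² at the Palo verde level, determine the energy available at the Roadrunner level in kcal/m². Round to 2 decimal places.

Leaf beetle: 251300 × 0.11 = 27643 kcal/m²
Grasshopper mouse: 27643 × 0.2 = 5528.6 kcal/m²
Roadrunner: 5528.6 × 0.17 = 939.862 kcal/m²

939.86 kcal/m²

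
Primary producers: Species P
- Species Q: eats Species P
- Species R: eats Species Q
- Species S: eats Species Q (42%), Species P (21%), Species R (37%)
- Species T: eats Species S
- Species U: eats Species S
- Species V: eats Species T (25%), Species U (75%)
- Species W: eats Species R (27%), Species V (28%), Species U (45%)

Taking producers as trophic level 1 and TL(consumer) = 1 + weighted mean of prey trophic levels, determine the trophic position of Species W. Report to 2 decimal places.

5.13

Species Q: 1 + 1 = 2
Species R: 1 + 2 = 3
Species S: 1 + (0.42×2 + 0.21×1 + 0.37×3) = 3.16
Species T: 1 + 3.16 = 4.16
Species U: 1 + 3.16 = 4.16
Species V: 1 + (0.25×4.16 + 0.75×4.16) = 5.16
Species W: 1 + (0.27×3 + 0.28×5.16 + 0.45×4.16) = 5.1268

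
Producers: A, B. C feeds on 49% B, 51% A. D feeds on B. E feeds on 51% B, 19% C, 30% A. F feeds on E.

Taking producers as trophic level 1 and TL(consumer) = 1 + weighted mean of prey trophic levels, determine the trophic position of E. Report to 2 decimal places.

2.19

C: 1 + (0.49×1 + 0.51×1) = 2
D: 1 + 1 = 2
E: 1 + (0.51×1 + 0.19×2 + 0.3×1) = 2.19
F: 1 + 2.19 = 3.19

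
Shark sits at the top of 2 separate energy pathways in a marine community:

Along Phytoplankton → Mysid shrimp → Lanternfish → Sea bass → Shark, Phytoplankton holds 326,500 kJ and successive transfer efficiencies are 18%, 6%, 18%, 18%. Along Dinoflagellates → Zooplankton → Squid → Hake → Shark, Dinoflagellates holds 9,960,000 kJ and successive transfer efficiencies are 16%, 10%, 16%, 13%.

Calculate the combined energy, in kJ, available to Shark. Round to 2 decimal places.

Via Phytoplankton: 326500 × 0.18 × 0.06 × 0.18 × 0.18 = 114.24888 kJ
Via Dinoflagellates: 9960000 × 0.16 × 0.1 × 0.16 × 0.13 = 3314.688 kJ
Total at Shark: 114.24888 + 3314.688 = 3428.93688 kJ

3428.94 kJ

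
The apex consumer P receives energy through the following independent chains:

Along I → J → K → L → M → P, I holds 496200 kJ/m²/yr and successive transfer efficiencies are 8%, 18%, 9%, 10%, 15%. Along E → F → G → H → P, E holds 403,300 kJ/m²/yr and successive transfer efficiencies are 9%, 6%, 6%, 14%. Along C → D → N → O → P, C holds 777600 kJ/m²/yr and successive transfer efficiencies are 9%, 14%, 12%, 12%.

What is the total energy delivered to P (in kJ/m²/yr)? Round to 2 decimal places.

Via I: 496200 × 0.08 × 0.18 × 0.09 × 0.1 × 0.15 = 9.646128 kJ/m²/yr
Via E: 403300 × 0.09 × 0.06 × 0.06 × 0.14 = 18.293688 kJ/m²/yr
Via C: 777600 × 0.09 × 0.14 × 0.12 × 0.12 = 141.087744 kJ/m²/yr
Total at P: 9.646128 + 18.293688 + 141.087744 = 169.02756 kJ/m²/yr

169.03 kJ/m²/yr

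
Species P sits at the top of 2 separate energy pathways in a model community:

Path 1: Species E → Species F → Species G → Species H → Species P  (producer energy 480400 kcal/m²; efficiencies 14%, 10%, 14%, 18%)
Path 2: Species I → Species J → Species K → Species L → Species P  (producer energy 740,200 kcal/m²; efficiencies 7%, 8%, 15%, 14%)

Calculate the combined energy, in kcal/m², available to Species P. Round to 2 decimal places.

Path 1: 480400 × 0.14 × 0.1 × 0.14 × 0.18 = 169.48512 kcal/m²
Path 2: 740200 × 0.07 × 0.08 × 0.15 × 0.14 = 87.04752 kcal/m²
Total at Species P: 169.48512 + 87.04752 = 256.53264 kcal/m²

256.53 kcal/m²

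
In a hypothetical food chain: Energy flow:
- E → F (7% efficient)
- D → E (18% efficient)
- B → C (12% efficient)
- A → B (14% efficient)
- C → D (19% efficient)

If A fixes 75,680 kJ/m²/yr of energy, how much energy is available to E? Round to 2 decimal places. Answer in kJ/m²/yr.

43.48 kJ/m²/yr

B: 75680 × 0.14 = 10595.2 kJ/m²/yr
C: 10595.2 × 0.12 = 1271.424 kJ/m²/yr
D: 1271.424 × 0.19 = 241.57056 kJ/m²/yr
E: 241.57056 × 0.18 = 43.4827008 kJ/m²/yr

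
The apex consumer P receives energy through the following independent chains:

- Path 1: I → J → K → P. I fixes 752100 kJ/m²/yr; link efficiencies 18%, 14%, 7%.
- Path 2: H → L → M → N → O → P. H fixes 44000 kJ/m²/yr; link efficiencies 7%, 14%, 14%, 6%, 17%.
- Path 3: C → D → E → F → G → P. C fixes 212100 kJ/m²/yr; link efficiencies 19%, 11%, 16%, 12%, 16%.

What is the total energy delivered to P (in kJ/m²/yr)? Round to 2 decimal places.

1340.94 kJ/m²/yr

Path 1: 752100 × 0.18 × 0.14 × 0.07 = 1326.7044 kJ/m²/yr
Path 2: 44000 × 0.07 × 0.14 × 0.14 × 0.06 × 0.17 = 0.6157536 kJ/m²/yr
Path 3: 212100 × 0.19 × 0.11 × 0.16 × 0.12 × 0.16 = 13.61783808 kJ/m²/yr
Total at P: 1326.7044 + 0.6157536 + 13.61783808 = 1340.93799168 kJ/m²/yr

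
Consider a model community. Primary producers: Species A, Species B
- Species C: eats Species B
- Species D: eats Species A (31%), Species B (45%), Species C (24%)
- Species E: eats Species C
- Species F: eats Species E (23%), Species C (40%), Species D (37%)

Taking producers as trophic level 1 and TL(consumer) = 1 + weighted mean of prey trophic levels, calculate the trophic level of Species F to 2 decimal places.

Species C: 1 + 1 = 2
Species D: 1 + (0.31×1 + 0.45×1 + 0.24×2) = 2.24
Species E: 1 + 2 = 3
Species F: 1 + (0.23×3 + 0.4×2 + 0.37×2.24) = 3.3188

3.32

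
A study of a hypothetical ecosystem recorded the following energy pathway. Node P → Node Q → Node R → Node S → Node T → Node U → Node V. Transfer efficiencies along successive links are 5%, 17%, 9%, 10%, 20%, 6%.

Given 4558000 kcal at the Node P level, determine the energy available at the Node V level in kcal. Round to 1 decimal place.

4.2 kcal

Node Q: 4558000 × 0.05 = 227900 kcal
Node R: 227900 × 0.17 = 38743 kcal
Node S: 38743 × 0.09 = 3486.87 kcal
Node T: 3486.87 × 0.1 = 348.687 kcal
Node U: 348.687 × 0.2 = 69.7374 kcal
Node V: 69.7374 × 0.06 = 4.184244 kcal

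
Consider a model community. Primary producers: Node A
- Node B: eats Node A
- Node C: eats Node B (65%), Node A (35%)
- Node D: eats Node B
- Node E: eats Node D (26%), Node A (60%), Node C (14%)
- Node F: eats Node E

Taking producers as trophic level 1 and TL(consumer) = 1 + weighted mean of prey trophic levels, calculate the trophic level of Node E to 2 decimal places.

2.75

Node B: 1 + 1 = 2
Node C: 1 + (0.65×2 + 0.35×1) = 2.65
Node D: 1 + 2 = 3
Node E: 1 + (0.26×3 + 0.6×1 + 0.14×2.65) = 2.751
Node F: 1 + 2.751 = 3.751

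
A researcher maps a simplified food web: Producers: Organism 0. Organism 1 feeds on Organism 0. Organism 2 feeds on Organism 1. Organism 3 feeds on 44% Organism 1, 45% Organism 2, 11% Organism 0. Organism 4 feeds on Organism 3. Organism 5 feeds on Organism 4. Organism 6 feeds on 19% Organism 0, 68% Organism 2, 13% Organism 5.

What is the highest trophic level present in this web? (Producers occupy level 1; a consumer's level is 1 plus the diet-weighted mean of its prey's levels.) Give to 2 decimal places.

Organism 1: 1 + 1 = 2
Organism 2: 1 + 2 = 3
Organism 3: 1 + (0.44×2 + 0.45×3 + 0.11×1) = 3.34
Organism 4: 1 + 3.34 = 4.34
Organism 5: 1 + 4.34 = 5.34
Organism 6: 1 + (0.19×1 + 0.68×3 + 0.13×5.34) = 3.9242

5.34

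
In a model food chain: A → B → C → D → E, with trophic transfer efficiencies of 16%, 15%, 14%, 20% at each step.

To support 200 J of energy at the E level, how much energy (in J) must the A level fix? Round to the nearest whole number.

297619 J

Cumulative transfer efficiency: 0.16 × 0.15 × 0.14 × 0.2 = 0.000672
A energy = 200 / 0.000672 = 297619 J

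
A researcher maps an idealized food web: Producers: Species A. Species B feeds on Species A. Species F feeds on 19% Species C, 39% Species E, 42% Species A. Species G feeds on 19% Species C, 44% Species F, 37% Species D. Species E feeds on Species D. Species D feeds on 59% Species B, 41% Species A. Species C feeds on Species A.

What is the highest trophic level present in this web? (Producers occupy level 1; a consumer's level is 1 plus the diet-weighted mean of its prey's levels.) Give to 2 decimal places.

Species B: 1 + 1 = 2
Species C: 1 + 1 = 2
Species D: 1 + (0.59×2 + 0.41×1) = 2.59
Species E: 1 + 2.59 = 3.59
Species F: 1 + (0.19×2 + 0.39×3.59 + 0.42×1) = 3.2001
Species G: 1 + (0.19×2 + 0.44×3.2001 + 0.37×2.59) = 3.746344

3.75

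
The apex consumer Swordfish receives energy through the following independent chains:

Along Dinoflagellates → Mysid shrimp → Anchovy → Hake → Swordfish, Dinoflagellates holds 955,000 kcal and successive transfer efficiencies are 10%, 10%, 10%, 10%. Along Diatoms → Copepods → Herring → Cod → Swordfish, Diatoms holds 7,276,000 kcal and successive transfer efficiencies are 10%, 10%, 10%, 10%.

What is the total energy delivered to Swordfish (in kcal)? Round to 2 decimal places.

823.10 kcal

Via Dinoflagellates: 955000 × 0.1 × 0.1 × 0.1 × 0.1 = 95.5 kcal
Via Diatoms: 7276000 × 0.1 × 0.1 × 0.1 × 0.1 = 727.6 kcal
Total at Swordfish: 95.5 + 727.6 = 823.1 kcal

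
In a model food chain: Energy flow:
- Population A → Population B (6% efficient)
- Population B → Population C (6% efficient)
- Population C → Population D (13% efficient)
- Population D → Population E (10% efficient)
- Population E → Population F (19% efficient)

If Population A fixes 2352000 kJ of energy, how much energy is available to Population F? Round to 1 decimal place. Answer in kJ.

20.9 kJ

Population B: 2352000 × 0.06 = 141120 kJ
Population C: 141120 × 0.06 = 8467.2 kJ
Population D: 8467.2 × 0.13 = 1100.736 kJ
Population E: 1100.736 × 0.1 = 110.0736 kJ
Population F: 110.0736 × 0.19 = 20.913984 kJ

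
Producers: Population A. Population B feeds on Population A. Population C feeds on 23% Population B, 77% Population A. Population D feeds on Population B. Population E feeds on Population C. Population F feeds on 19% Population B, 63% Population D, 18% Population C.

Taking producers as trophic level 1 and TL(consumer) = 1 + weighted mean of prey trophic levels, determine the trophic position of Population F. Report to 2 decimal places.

3.67

Population B: 1 + 1 = 2
Population C: 1 + (0.23×2 + 0.77×1) = 2.23
Population D: 1 + 2 = 3
Population E: 1 + 2.23 = 3.23
Population F: 1 + (0.19×2 + 0.63×3 + 0.18×2.23) = 3.6714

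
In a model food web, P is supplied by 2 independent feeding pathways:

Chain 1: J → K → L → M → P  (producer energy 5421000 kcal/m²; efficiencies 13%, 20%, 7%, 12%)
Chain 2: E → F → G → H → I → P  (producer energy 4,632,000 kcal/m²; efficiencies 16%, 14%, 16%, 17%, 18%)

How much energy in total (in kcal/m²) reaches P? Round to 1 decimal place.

1691.9 kcal/m²

Chain 1: 5421000 × 0.13 × 0.2 × 0.07 × 0.12 = 1183.9464 kcal/m²
Chain 2: 4632000 × 0.16 × 0.14 × 0.16 × 0.17 × 0.18 = 507.9932928 kcal/m²
Total at P: 1183.9464 + 507.9932928 = 1691.9396928 kcal/m²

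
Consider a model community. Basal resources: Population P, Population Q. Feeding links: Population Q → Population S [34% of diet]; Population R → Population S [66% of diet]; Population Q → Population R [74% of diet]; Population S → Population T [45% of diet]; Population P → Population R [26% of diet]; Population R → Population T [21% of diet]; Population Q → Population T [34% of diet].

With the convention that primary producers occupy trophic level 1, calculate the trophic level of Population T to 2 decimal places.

2.96

Population R: 1 + (0.74×1 + 0.26×1) = 2
Population S: 1 + (0.66×2 + 0.34×1) = 2.66
Population T: 1 + (0.34×1 + 0.45×2.66 + 0.21×2) = 2.957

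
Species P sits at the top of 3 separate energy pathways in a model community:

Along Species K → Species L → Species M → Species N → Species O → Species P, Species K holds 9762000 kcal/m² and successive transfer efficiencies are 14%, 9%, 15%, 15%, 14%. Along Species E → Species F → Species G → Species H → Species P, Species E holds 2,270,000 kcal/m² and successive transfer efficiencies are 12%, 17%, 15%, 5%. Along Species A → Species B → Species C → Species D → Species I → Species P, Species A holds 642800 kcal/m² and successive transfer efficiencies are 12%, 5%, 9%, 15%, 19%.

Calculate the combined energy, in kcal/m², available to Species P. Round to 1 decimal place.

Via Species K: 9762000 × 0.14 × 0.09 × 0.15 × 0.15 × 0.14 = 387.45378 kcal/m²
Via Species E: 2270000 × 0.12 × 0.17 × 0.15 × 0.05 = 347.31 kcal/m²
Via Species A: 642800 × 0.12 × 0.05 × 0.09 × 0.15 × 0.19 = 9.892692 kcal/m²
Total at Species P: 387.45378 + 347.31 + 9.892692 = 744.656472 kcal/m²

744.7 kcal/m²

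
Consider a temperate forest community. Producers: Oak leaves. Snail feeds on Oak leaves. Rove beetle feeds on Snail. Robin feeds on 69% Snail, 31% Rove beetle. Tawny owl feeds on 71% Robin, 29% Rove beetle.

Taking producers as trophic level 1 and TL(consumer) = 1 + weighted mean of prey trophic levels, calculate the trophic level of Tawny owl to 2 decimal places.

Snail: 1 + 1 = 2
Rove beetle: 1 + 2 = 3
Robin: 1 + (0.69×2 + 0.31×3) = 3.31
Tawny owl: 1 + (0.71×3.31 + 0.29×3) = 4.2201

4.22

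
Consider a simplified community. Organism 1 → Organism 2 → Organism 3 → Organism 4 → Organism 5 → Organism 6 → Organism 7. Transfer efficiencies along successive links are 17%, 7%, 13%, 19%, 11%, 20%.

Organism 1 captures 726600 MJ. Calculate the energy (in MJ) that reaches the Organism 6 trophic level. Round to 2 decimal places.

23.49 MJ

Organism 2: 726600 × 0.17 = 123522 MJ
Organism 3: 123522 × 0.07 = 8646.54 MJ
Organism 4: 8646.54 × 0.13 = 1124.0502 MJ
Organism 5: 1124.0502 × 0.19 = 213.569538 MJ
Organism 6: 213.569538 × 0.11 = 23.49264918 MJ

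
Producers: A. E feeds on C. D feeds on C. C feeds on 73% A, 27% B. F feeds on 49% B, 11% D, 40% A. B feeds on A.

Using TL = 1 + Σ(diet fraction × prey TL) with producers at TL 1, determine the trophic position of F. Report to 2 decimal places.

2.74

B: 1 + 1 = 2
C: 1 + (0.73×1 + 0.27×2) = 2.27
D: 1 + 2.27 = 3.27
E: 1 + 2.27 = 3.27
F: 1 + (0.49×2 + 0.11×3.27 + 0.4×1) = 2.7397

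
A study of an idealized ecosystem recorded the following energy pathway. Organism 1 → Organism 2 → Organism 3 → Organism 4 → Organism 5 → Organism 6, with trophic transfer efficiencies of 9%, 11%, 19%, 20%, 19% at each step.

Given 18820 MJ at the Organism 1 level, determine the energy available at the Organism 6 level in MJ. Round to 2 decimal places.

1.35 MJ

Organism 2: 18820 × 0.09 = 1693.8 MJ
Organism 3: 1693.8 × 0.11 = 186.318 MJ
Organism 4: 186.318 × 0.19 = 35.40042 MJ
Organism 5: 35.40042 × 0.2 = 7.080084 MJ
Organism 6: 7.080084 × 0.19 = 1.34521596 MJ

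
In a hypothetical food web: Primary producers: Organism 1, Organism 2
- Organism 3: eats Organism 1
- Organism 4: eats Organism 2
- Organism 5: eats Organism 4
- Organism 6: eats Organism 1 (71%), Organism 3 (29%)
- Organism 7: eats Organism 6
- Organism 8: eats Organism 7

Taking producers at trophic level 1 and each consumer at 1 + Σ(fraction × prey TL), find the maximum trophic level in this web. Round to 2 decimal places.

Organism 3: 1 + 1 = 2
Organism 4: 1 + 1 = 2
Organism 5: 1 + 2 = 3
Organism 6: 1 + (0.71×1 + 0.29×2) = 2.29
Organism 7: 1 + 2.29 = 3.29
Organism 8: 1 + 3.29 = 4.29

4.29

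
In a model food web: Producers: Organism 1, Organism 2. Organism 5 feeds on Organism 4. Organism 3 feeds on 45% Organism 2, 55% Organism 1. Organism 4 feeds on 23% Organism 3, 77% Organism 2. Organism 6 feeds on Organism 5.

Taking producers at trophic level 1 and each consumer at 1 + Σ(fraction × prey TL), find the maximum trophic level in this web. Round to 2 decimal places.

Organism 3: 1 + (0.45×1 + 0.55×1) = 2
Organism 4: 1 + (0.23×2 + 0.77×1) = 2.23
Organism 5: 1 + 2.23 = 3.23
Organism 6: 1 + 3.23 = 4.23

4.23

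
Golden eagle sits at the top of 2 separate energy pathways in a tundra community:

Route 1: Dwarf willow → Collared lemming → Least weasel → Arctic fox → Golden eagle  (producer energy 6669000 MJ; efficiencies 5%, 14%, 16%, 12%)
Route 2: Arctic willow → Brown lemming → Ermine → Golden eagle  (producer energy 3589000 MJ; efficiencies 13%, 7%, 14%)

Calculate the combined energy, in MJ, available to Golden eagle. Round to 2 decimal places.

Route 1: 6669000 × 0.05 × 0.14 × 0.16 × 0.12 = 896.3136 MJ
Route 2: 3589000 × 0.13 × 0.07 × 0.14 = 4572.386 MJ
Total at Golden eagle: 896.3136 + 4572.386 = 5468.6996 MJ

5468.70 MJ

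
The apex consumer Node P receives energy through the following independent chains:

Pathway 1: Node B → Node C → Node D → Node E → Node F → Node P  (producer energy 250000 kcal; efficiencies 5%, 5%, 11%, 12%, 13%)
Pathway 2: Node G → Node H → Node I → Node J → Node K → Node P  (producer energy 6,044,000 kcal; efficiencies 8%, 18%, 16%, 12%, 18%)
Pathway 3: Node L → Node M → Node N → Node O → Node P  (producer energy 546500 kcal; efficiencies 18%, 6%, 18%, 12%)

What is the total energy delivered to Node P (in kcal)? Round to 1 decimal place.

Pathway 1: 250000 × 0.05 × 0.05 × 0.11 × 0.12 × 0.13 = 1.0725 kcal
Pathway 2: 6044000 × 0.08 × 0.18 × 0.16 × 0.12 × 0.18 = 300.7881216 kcal
Pathway 3: 546500 × 0.18 × 0.06 × 0.18 × 0.12 = 127.48752 kcal
Total at Node P: 1.0725 + 300.7881216 + 127.48752 = 429.3481416 kcal

429.3 kcal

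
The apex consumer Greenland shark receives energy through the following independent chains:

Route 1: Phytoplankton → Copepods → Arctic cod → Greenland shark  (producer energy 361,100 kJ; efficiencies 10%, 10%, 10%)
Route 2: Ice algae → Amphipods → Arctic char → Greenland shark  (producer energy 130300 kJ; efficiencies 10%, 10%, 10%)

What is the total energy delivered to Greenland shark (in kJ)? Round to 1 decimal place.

491.4 kJ

Route 1: 361100 × 0.1 × 0.1 × 0.1 = 361.1 kJ
Route 2: 130300 × 0.1 × 0.1 × 0.1 = 130.3 kJ
Total at Greenland shark: 361.1 + 130.3 = 491.4 kJ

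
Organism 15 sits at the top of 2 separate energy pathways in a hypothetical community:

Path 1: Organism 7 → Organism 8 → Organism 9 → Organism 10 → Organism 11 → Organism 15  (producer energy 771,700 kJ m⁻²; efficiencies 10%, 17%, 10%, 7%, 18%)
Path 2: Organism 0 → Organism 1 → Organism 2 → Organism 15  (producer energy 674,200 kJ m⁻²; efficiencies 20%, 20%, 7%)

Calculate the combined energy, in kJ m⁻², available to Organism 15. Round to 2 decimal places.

Path 1: 771700 × 0.1 × 0.17 × 0.1 × 0.07 × 0.18 = 16.529814 kJ m⁻²
Path 2: 674200 × 0.2 × 0.2 × 0.07 = 1887.76 kJ m⁻²
Total at Organism 15: 16.529814 + 1887.76 = 1904.289814 kJ m⁻²

1904.29 kJ m⁻²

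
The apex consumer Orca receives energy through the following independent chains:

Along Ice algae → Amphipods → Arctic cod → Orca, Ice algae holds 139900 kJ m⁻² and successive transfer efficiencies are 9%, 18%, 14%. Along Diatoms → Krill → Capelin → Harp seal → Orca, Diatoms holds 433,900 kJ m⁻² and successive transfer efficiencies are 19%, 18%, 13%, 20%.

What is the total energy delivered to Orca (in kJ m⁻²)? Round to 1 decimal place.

703.1 kJ m⁻²

Via Ice algae: 139900 × 0.09 × 0.18 × 0.14 = 317.2932 kJ m⁻²
Via Diatoms: 433900 × 0.19 × 0.18 × 0.13 × 0.2 = 385.82388 kJ m⁻²
Total at Orca: 317.2932 + 385.82388 = 703.11708 kJ m⁻²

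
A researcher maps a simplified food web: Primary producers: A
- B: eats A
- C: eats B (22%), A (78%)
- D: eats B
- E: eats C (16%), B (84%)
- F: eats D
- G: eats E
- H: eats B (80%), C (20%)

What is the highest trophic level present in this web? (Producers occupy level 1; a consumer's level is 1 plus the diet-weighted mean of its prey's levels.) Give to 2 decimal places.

B: 1 + 1 = 2
C: 1 + (0.22×2 + 0.78×1) = 2.22
D: 1 + 2 = 3
E: 1 + (0.16×2.22 + 0.84×2) = 3.0352
F: 1 + 3 = 4
G: 1 + 3.0352 = 4.0352
H: 1 + (0.8×2 + 0.2×2.22) = 3.044

4.04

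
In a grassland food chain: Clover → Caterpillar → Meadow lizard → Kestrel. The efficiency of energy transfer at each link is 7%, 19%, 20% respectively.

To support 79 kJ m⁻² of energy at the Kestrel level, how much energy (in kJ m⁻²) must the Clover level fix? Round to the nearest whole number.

29699 kJ m⁻²

Cumulative transfer efficiency: 0.07 × 0.19 × 0.2 = 0.00266
Clover energy = 79 / 0.00266 = 29699 kJ m⁻²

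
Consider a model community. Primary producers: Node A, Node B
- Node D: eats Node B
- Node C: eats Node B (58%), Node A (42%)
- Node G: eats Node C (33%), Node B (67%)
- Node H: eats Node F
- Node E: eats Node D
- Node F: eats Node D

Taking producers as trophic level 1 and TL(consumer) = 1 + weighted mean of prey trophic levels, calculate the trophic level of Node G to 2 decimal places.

Node C: 1 + (0.58×1 + 0.42×1) = 2
Node D: 1 + 1 = 2
Node E: 1 + 2 = 3
Node F: 1 + 2 = 3
Node G: 1 + (0.33×2 + 0.67×1) = 2.33
Node H: 1 + 3 = 4

2.33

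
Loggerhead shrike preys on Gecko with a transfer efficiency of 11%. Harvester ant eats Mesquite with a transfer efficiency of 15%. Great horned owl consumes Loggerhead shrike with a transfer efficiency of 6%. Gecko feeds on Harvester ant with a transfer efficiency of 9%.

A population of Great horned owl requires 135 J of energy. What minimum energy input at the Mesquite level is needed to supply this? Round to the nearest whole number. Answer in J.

Cumulative transfer efficiency: 0.15 × 0.09 × 0.11 × 0.06 = 0.0000891
Mesquite energy = 135 / 0.0000891 = 1515152 J

1515152 J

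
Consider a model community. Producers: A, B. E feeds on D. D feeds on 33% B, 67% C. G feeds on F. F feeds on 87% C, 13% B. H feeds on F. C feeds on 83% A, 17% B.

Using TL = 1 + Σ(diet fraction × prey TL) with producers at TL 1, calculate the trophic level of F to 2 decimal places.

2.87

C: 1 + (0.83×1 + 0.17×1) = 2
D: 1 + (0.33×1 + 0.67×2) = 2.67
E: 1 + 2.67 = 3.67
F: 1 + (0.87×2 + 0.13×1) = 2.87
G: 1 + 2.87 = 3.87
H: 1 + 2.87 = 3.87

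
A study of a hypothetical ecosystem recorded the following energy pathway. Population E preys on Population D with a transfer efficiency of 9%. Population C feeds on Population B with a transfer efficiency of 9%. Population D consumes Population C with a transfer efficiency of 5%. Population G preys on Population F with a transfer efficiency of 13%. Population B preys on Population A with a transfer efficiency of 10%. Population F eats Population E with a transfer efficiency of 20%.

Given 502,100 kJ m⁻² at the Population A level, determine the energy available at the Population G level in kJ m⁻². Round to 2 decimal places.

0.53 kJ m⁻²

Population B: 502100 × 0.1 = 50210 kJ m⁻²
Population C: 50210 × 0.09 = 4518.9 kJ m⁻²
Population D: 4518.9 × 0.05 = 225.945 kJ m⁻²
Population E: 225.945 × 0.09 = 20.33505 kJ m⁻²
Population F: 20.33505 × 0.2 = 4.06701 kJ m⁻²
Population G: 4.06701 × 0.13 = 0.5287113 kJ m⁻²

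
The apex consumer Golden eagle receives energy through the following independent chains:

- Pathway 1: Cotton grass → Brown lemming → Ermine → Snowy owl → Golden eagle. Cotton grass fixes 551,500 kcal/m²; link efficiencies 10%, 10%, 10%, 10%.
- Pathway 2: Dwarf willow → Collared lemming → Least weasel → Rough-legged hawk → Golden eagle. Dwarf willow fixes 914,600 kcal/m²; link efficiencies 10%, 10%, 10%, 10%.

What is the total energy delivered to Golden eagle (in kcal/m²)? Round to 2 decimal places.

Pathway 1: 551500 × 0.1 × 0.1 × 0.1 × 0.1 = 55.15 kcal/m²
Pathway 2: 914600 × 0.1 × 0.1 × 0.1 × 0.1 = 91.46 kcal/m²
Total at Golden eagle: 55.15 + 91.46 = 146.61 kcal/m²

146.61 kcal/m²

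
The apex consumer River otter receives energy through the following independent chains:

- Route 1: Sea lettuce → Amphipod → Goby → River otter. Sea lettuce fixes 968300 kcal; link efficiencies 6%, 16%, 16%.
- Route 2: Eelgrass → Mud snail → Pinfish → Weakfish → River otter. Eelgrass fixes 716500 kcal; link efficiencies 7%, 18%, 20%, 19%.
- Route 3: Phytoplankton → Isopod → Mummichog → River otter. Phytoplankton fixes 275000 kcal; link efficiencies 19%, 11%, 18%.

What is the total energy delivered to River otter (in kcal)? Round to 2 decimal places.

2864.92 kcal

Route 1: 968300 × 0.06 × 0.16 × 0.16 = 1487.3088 kcal
Route 2: 716500 × 0.07 × 0.18 × 0.2 × 0.19 = 343.0602 kcal
Route 3: 275000 × 0.19 × 0.11 × 0.18 = 1034.55 kcal
Total at River otter: 1487.3088 + 343.0602 + 1034.55 = 2864.919 kcal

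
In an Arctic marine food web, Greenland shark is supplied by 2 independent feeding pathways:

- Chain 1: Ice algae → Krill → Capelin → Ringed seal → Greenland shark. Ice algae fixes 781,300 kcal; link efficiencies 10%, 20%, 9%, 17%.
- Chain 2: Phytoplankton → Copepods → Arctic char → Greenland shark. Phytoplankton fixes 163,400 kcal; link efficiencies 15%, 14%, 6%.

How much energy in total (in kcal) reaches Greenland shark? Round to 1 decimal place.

Chain 1: 781300 × 0.1 × 0.2 × 0.09 × 0.17 = 239.0778 kcal
Chain 2: 163400 × 0.15 × 0.14 × 0.06 = 205.884 kcal
Total at Greenland shark: 239.0778 + 205.884 = 444.9618 kcal

445.0 kcal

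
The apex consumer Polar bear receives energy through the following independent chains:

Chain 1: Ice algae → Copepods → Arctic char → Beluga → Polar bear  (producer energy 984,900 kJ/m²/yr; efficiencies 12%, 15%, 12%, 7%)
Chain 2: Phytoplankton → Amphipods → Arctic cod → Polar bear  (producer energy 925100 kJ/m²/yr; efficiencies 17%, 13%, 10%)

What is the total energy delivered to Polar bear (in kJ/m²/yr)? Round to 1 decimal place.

Chain 1: 984900 × 0.12 × 0.15 × 0.12 × 0.07 = 148.91688 kJ/m²/yr
Chain 2: 925100 × 0.17 × 0.13 × 0.1 = 2044.471 kJ/m²/yr
Total at Polar bear: 148.91688 + 2044.471 = 2193.38788 kJ/m²/yr

2193.4 kJ/m²/yr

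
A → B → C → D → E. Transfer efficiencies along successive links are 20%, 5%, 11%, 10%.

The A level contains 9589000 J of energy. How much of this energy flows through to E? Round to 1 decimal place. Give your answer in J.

1054.8 J

B: 9589000 × 0.2 = 1917800 J
C: 1917800 × 0.05 = 95890 J
D: 95890 × 0.11 = 10547.9 J
E: 10547.9 × 0.1 = 1054.79 J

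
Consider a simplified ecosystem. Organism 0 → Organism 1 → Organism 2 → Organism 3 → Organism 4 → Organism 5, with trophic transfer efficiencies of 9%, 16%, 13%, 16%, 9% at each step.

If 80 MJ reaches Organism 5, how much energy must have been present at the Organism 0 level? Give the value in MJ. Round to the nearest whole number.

Cumulative transfer efficiency: 0.09 × 0.16 × 0.13 × 0.16 × 0.09 = 0.0000269568
Organism 0 energy = 80 / 0.0000269568 = 2967711 MJ

2967711 MJ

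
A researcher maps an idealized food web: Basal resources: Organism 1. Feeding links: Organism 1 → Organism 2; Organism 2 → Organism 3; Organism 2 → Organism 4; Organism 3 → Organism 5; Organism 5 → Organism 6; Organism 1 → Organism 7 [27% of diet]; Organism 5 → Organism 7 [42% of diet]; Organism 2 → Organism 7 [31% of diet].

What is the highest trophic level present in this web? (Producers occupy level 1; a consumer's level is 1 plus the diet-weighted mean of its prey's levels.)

Organism 2: 1 + 1 = 2
Organism 3: 1 + 2 = 3
Organism 4: 1 + 2 = 3
Organism 5: 1 + 3 = 4
Organism 6: 1 + 4 = 5
Organism 7: 1 + (0.27×1 + 0.42×4 + 0.31×2) = 3.57

5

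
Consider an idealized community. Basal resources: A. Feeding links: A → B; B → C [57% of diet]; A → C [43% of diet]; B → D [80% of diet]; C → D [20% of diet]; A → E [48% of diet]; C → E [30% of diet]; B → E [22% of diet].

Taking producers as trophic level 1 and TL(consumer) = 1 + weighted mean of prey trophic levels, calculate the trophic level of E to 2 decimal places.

B: 1 + 1 = 2
C: 1 + (0.57×2 + 0.43×1) = 2.57
D: 1 + (0.8×2 + 0.2×2.57) = 3.114
E: 1 + (0.48×1 + 0.3×2.57 + 0.22×2) = 2.691

2.69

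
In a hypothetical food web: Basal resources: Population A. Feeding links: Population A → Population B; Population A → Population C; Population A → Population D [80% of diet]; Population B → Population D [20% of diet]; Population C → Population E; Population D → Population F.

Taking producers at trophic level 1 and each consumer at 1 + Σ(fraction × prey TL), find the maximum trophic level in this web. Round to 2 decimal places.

Population B: 1 + 1 = 2
Population C: 1 + 1 = 2
Population D: 1 + (0.8×1 + 0.2×2) = 2.2
Population E: 1 + 2 = 3
Population F: 1 + 2.2 = 3.2

3.20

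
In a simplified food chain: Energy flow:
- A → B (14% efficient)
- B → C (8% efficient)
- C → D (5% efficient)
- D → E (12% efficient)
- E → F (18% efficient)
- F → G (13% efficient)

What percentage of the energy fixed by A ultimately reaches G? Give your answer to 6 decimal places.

Product of link efficiencies: 0.14 × 0.08 × 0.05 × 0.12 × 0.18 × 0.13 = 0.00000157248
As a percentage: 0.00000157248 × 100 = 0.000157%

0.000157%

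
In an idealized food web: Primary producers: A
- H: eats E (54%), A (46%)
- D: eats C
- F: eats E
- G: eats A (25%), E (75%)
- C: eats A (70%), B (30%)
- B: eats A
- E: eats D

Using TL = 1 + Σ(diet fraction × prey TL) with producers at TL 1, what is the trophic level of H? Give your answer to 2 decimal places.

B: 1 + 1 = 2
C: 1 + (0.7×1 + 0.3×2) = 2.3
D: 1 + 2.3 = 3.3
E: 1 + 3.3 = 4.3
F: 1 + 4.3 = 5.3
G: 1 + (0.25×1 + 0.75×4.3) = 4.475
H: 1 + (0.54×4.3 + 0.46×1) = 3.782

3.78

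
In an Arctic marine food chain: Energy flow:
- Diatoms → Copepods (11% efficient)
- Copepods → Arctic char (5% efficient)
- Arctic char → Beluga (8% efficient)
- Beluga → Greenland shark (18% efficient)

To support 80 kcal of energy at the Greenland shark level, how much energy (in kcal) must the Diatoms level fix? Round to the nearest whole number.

1010101 kcal

Cumulative transfer efficiency: 0.11 × 0.05 × 0.08 × 0.18 = 0.0000792
Diatoms energy = 80 / 0.0000792 = 1010101 kcal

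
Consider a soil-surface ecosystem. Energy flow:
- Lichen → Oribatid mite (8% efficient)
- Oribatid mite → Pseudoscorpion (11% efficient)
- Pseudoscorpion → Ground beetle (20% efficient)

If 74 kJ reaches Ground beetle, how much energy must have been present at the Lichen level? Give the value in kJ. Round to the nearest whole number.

42045 kJ

Cumulative transfer efficiency: 0.08 × 0.11 × 0.2 = 0.00176
Lichen energy = 74 / 0.00176 = 42045 kJ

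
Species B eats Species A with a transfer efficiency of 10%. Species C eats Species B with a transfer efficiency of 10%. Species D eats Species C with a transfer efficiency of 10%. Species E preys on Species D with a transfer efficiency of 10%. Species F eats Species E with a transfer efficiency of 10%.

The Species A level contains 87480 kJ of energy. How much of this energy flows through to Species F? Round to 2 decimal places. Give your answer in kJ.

Species B: 87480 × 0.1 = 8748 kJ
Species C: 8748 × 0.1 = 874.8 kJ
Species D: 874.8 × 0.1 = 87.48 kJ
Species E: 87.48 × 0.1 = 8.748 kJ
Species F: 8.748 × 0.1 = 0.8748 kJ

0.87 kJ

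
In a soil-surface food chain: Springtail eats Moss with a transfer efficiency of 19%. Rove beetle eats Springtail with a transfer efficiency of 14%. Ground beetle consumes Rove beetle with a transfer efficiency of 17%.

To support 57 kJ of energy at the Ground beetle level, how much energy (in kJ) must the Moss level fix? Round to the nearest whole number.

Cumulative transfer efficiency: 0.19 × 0.14 × 0.17 = 0.004522
Moss energy = 57 / 0.004522 = 12605 kJ

12605 kJ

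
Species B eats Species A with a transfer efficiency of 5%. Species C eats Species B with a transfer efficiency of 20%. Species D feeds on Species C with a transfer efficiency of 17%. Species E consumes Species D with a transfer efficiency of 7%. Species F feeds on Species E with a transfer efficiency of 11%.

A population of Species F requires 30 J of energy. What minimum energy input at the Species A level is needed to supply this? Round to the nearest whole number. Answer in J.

2291826 J

Cumulative transfer efficiency: 0.05 × 0.2 × 0.17 × 0.07 × 0.11 = 0.00001309
Species A energy = 30 / 0.00001309 = 2291826 J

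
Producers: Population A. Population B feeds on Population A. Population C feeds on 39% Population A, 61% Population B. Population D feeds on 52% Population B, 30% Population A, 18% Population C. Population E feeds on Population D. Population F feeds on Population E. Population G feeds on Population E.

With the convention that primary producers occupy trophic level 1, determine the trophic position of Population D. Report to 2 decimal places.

Population B: 1 + 1 = 2
Population C: 1 + (0.39×1 + 0.61×2) = 2.61
Population D: 1 + (0.52×2 + 0.3×1 + 0.18×2.61) = 2.8098
Population E: 1 + 2.8098 = 3.8098
Population F: 1 + 3.8098 = 4.8098
Population G: 1 + 3.8098 = 4.8098

2.81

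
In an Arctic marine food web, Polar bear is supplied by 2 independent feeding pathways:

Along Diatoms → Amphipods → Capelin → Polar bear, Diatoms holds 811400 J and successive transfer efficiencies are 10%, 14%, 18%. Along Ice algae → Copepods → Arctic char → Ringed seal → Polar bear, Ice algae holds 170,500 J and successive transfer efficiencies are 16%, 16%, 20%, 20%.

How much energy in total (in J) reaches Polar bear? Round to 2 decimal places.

2219.32 J

Via Diatoms: 811400 × 0.1 × 0.14 × 0.18 = 2044.728 J
Via Ice algae: 170500 × 0.16 × 0.16 × 0.2 × 0.2 = 174.592 J
Total at Polar bear: 2044.728 + 174.592 = 2219.32 J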